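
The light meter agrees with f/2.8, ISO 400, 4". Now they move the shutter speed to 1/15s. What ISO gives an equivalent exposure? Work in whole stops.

Shutter speed: 4 → 2 → 1 → 1/2 → 1/4 → 1/8 → 1/15 — 6 stops shorter (darker).
Need 6 stops brighter from the ISO: 400 → 800 → 1600 → 3200 → 6400 → 12800 → 25600.

ISO 25600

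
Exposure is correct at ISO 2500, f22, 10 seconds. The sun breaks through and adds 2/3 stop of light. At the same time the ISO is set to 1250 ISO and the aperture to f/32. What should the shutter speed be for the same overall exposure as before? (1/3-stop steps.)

25 s

Scene light: 2/3 stop brighter.
ISO: 2500 → 2000 → 1600 → 1250 — 1 stop lower (darker).
Aperture: f/22 → f/25 → f/29 → f/32 — 1 stop stopped down (darker).
Net so far: 1 1/3 stops darker. Shutter speed: 10 → 13 → 15 → 20 → 25.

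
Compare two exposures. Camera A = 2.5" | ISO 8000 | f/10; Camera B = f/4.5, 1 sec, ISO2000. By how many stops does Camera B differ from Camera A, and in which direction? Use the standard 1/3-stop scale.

Aperture: f/10 → f/9 → f/8 → f/7.1 → f/6.3 → f/5.6 → f/5 → f/4.5 — 2 1/3 stops opened up (brighter).
Shutter speed: 2.5 → 2 → 1.6 → 1.3 → 1 — 1 1/3 stops shorter (darker).
ISO: 8000 → 6400 → 5000 → 4000 → 3200 → 2500 → 2000 — 2 stops dropped (darker).
Net: +2 1/3 −1 1/3 −2 = −1 stop.

1 stop darker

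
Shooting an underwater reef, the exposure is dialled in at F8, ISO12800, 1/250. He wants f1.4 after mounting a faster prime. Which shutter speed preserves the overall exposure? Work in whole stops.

1/8000s

Aperture: f/8 → f/5.6 → f/4 → f/2.8 → f/2 → f/1.4 — 5 stops larger aperture (brighter).
Need 5 stops darker from the shutter speed: 1/250 → 1/500 → 1/1000 → 1/2000 → 1/4000 → 1/8000.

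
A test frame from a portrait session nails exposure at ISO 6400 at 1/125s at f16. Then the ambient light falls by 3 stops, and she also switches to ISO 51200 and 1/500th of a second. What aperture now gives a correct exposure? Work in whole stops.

f/8

Scene light: 3 stops darker.
ISO: 6400 → 12800 → 25600 → 51200 — 3 stops raised (brighter).
Shutter speed: 1/125 → 1/250 → 1/500 — 2 stops faster (darker).
Net so far: 2 stops darker. Aperture: f/16 → f/11 → f/8.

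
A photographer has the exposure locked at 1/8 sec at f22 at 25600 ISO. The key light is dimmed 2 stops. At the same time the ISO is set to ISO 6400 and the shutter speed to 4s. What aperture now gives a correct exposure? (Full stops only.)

Scene light: 2 stops darker.
ISO: 25600 → 12800 → 6400 — 2 stops dropped (darker).
Shutter speed: 1/8 → 1/4 → 1/2 → 1 → 2 → 4 — 5 stops longer (brighter).
Net so far: 1 stop brighter. Aperture: f/22 → f/32.

f/32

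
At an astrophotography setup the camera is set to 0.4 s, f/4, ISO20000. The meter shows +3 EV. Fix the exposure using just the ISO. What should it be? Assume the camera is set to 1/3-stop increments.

ISO 2500

Overexposed by 3 stops → need 3 stops darker.
ISO: 20000 → 16000 → 12800 → 10000 → 8000 → 6400 → 5000 → 4000 → 3200 → 2500.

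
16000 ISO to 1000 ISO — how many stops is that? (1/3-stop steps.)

4 stops

16000 → 12800 → 10000 → 8000 → 6400 → 5000 → 4000 → 3200 → 2500 → 2000 → 1600 → 1250 → 1000 — count the steps: 12 third-stops = 4 stops.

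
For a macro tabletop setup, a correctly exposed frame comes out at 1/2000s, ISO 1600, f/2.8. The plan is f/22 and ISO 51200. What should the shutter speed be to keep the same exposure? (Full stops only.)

1/1000s

Aperture: f/2.8 → f/4 → f/5.6 → f/8 → f/11 → f/16 → f/22 — 6 stops narrower (darker).
ISO: 1600 → 3200 → 6400 → 12800 → 25600 → 51200 — 5 stops higher (brighter).
Net change so far: 1 stop darker. Offset with the shutter speed: 1/2000 → 1/1000.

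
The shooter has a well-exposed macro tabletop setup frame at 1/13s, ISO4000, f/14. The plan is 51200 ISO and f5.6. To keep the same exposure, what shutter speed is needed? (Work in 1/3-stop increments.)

1/1000s

ISO: 4000 → 5000 → 6400 → 8000 → 10000 → 12800 → 16000 → 20000 → 25600 → 32000 → 40000 → 51200 — 3 2/3 stops raised (brighter).
Aperture: f/14 → f/13 → f/11 → f/10 → f/9 → f/8 → f/7.1 → f/6.3 → f/5.6 — 2 2/3 stops wider (brighter).
Net change so far: 6 1/3 stops brighter. Offset with the shutter speed: 1/13 → 1/15 → 1/20 → 1/25 → 1/30 → 1/40 → 1/50 → 1/60 → 1/80 → 1/100 → 1/125 → 1/160 → 1/200 → 1/250 → 1/320 → 1/400 → 1/500 → 1/640 → 1/800 → 1/1000.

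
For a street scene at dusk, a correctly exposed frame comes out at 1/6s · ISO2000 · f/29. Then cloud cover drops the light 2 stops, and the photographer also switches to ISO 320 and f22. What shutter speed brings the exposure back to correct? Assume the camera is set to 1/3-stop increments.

Scene light: 2 stops darker.
ISO: 2000 → 1600 → 1250 → 1000 → 800 → 640 → 500 → 400 → 320 — 2 2/3 stops lower (darker).
Aperture: f/29 → f/25 → f/22 — 2/3 stop wider (brighter).
Net so far: 4 stops darker. Shutter speed: 1/6 → 1/5 → 1/4 → 0.3 → 0.4 → 0.5 → 0.6 → 0.8 → 1 → 1.3 → 1.6 → 2 → 2.5.

2.5 s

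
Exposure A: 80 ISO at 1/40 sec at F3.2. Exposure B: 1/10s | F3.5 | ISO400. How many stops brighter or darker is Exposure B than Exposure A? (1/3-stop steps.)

Aperture: f/3.2 → f/3.5 — 1/3 stop narrower (darker).
Shutter speed: 1/40 → 1/30 → 1/25 → 1/20 → 1/15 → 1/13 → 1/10 — 2 stops slower (brighter).
ISO: 80 → 100 → 125 → 160 → 200 → 250 → 320 → 400 — 2 1/3 stops higher (brighter).
Net: −1/3 +2 +2 1/3 = +4 stops.

4 stops brighter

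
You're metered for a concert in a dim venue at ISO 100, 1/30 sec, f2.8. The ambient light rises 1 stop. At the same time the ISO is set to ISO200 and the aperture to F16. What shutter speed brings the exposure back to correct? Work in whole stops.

Scene light: 1 stop brighter.
ISO: 100 → 200 — 1 stop higher (brighter).
Aperture: f/2.8 → f/4 → f/5.6 → f/8 → f/11 → f/16 — 5 stops stopped down (darker).
Net so far: 3 stops darker. Shutter speed: 1/30 → 1/15 → 1/8 → 1/4.

1/4s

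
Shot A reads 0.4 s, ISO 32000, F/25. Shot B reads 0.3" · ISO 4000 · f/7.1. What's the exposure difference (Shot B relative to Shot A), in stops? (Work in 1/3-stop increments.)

1/3 stop brighter

Aperture: f/25 → f/22 → f/20 → f/18 → f/16 → f/14 → f/13 → f/11 → f/10 → f/9 → f/8 → f/7.1 — 3 2/3 stops larger aperture (brighter).
Shutter speed: 0.4 → 0.3 — 1/3 stop shorter (darker).
ISO: 32000 → 25600 → 20000 → 16000 → 12800 → 10000 → 8000 → 6400 → 5000 → 4000 — 3 stops dropped (darker).
Net: +3 2/3 −1/3 −3 = +1/3 stops.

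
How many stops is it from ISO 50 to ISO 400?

50 → 100 → 200 → 400 — count the steps: 3 stops.

3 stops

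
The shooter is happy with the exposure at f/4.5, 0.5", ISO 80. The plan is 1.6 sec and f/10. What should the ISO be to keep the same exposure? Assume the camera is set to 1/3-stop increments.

ISO 125

Shutter speed: 0.5 → 0.6 → 0.8 → 1 → 1.3 → 1.6 — 1 2/3 stops longer (brighter).
Aperture: f/4.5 → f/5 → f/5.6 → f/6.3 → f/7.1 → f/8 → f/9 → f/10 — 2 1/3 stops narrower (darker).
Net change so far: 2/3 stop darker. Offset with the ISO: 80 → 100 → 125.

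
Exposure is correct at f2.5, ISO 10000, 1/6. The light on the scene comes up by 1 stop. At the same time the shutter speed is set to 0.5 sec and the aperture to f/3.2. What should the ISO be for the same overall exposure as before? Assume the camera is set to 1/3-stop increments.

Scene light: 1 stop brighter.
Shutter speed: 1/6 → 1/5 → 1/4 → 0.3 → 0.4 → 0.5 — 1 2/3 stops longer (brighter).
Aperture: f/2.5 → f/2.8 → f/3.2 — 2/3 stop stopped down (darker).
Net so far: 2 stops brighter. ISO: 10000 → 8000 → 6400 → 5000 → 4000 → 3200 → 2500.

ISO 2500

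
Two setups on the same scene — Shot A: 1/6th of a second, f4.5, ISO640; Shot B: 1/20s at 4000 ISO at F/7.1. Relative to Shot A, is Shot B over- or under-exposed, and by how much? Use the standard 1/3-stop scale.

Aperture: f/4.5 → f/5 → f/5.6 → f/6.3 → f/7.1 — 1 1/3 stops smaller aperture (darker).
Shutter speed: 1/6 → 1/8 → 1/10 → 1/13 → 1/15 → 1/20 — 1 2/3 stops shorter (darker).
ISO: 640 → 800 → 1000 → 1250 → 1600 → 2000 → 2500 → 3200 → 4000 — 2 2/3 stops raised (brighter).
Net: −1 1/3 −1 2/3 +2 2/3 = −1/3 stops.

1/3 stop darker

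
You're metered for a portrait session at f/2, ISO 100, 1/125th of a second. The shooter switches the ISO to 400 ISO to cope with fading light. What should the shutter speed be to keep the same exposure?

1/500s

ISO: 100 → 200 → 400 — 2 stops raised (brighter).
Need 2 stops darker from the shutter speed: 1/125 → 1/250 → 1/500.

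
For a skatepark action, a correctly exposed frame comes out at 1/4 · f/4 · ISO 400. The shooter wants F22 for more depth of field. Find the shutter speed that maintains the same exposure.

8 s

Aperture: f/4 → f/5.6 → f/8 → f/11 → f/16 → f/22 — 5 stops smaller aperture (darker).
Need 5 stops brighter from the shutter speed: 1/4 → 1/2 → 1 → 2 → 4 → 8.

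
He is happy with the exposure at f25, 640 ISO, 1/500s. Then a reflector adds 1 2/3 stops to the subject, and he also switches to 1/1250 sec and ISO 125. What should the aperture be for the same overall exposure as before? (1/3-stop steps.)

f/13

Scene light: 1 2/3 stops brighter.
Shutter speed: 1/500 → 1/640 → 1/800 → 1/1000 → 1/1250 — 1 1/3 stops shorter (darker).
ISO: 640 → 500 → 400 → 320 → 250 → 200 → 160 → 125 — 2 1/3 stops lower (darker).
Net so far: 2 stops darker. Aperture: f/25 → f/22 → f/20 → f/18 → f/16 → f/14 → f/13.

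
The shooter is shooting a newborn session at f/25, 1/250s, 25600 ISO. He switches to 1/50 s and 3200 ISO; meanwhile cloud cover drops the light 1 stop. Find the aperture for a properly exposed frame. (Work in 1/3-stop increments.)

f/14

Scene light: 1 stop darker.
Shutter speed: 1/250 → 1/200 → 1/160 → 1/125 → 1/100 → 1/80 → 1/60 → 1/50 — 2 1/3 stops slower (brighter).
ISO: 25600 → 20000 → 16000 → 12800 → 10000 → 8000 → 6400 → 5000 → 4000 → 3200 — 3 stops dropped (darker).
Net so far: 1 2/3 stops darker. Aperture: f/25 → f/22 → f/20 → f/18 → f/16 → f/14.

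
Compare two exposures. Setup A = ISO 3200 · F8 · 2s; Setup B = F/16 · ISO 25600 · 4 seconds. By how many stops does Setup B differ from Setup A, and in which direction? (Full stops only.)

Aperture: f/8 → f/11 → f/16 — 2 stops narrower (darker).
Shutter speed: 2 → 4 — 1 stop slower (brighter).
ISO: 3200 → 6400 → 12800 → 25600 — 3 stops higher (brighter).
Net: −2 +1 +3 = +2 stops.

2 stops brighter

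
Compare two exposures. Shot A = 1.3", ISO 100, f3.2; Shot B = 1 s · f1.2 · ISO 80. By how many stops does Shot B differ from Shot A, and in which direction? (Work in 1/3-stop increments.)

2 stops brighter

Aperture: f/3.2 → f/2.8 → f/2.5 → f/2.2 → f/2 → f/1.8 → f/1.6 → f/1.4 → f/1.2 — 2 2/3 stops opened up (brighter).
Shutter speed: 1.3 → 1 — 1/3 stop shorter (darker).
ISO: 100 → 80 — 1/3 stop dropped (darker).
Net: +2 2/3 −1/3 −1/3 = +2 stops.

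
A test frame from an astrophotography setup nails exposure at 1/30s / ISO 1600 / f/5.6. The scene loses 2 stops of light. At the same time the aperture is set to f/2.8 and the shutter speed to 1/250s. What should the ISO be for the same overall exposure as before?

ISO 12800

Scene light: 2 stops darker.
Aperture: f/5.6 → f/4 → f/2.8 — 2 stops wider (brighter).
Shutter speed: 1/30 → 1/60 → 1/125 → 1/250 — 3 stops shorter (darker).
Net so far: 3 stops darker. ISO: 1600 → 3200 → 6400 → 12800.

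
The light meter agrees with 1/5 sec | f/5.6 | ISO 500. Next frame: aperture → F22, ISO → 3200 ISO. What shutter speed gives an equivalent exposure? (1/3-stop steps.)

0.5 s

Aperture: f/5.6 → f/6.3 → f/7.1 → f/8 → f/9 → f/10 → f/11 → f/13 → f/14 → f/16 → f/18 → f/20 → f/22 — 4 stops stopped down (darker).
ISO: 500 → 640 → 800 → 1000 → 1250 → 1600 → 2000 → 2500 → 3200 — 2 2/3 stops higher (brighter).
Net change so far: 1 1/3 stops darker. Offset with the shutter speed: 1/5 → 1/4 → 0.3 → 0.4 → 0.5.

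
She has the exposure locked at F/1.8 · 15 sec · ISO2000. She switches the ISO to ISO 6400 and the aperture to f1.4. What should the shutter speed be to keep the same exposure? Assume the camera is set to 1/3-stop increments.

ISO: 2000 → 2500 → 3200 → 4000 → 5000 → 6400 — 1 2/3 stops higher (brighter).
Aperture: f/1.8 → f/1.6 → f/1.4 — 2/3 stop wider (brighter).
Net change so far: 2 1/3 stops brighter. Offset with the shutter speed: 15 → 13 → 10 → 8 → 6 → 5 → 4 → 3.2.

3.2 s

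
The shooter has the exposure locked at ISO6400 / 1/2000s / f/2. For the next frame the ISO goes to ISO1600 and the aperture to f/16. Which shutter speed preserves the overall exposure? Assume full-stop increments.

1/8s

ISO: 6400 → 3200 → 1600 — 2 stops dropped (darker).
Aperture: f/2 → f/2.8 → f/4 → f/5.6 → f/8 → f/11 → f/16 — 6 stops smaller aperture (darker).
Net change so far: 8 stops darker. Offset with the shutter speed: 1/2000 → 1/1000 → 1/500 → 1/250 → 1/125 → 1/60 → 1/30 → 1/15 → 1/8.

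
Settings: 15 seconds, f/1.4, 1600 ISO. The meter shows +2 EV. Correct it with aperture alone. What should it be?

Overexposed by 2 stops → need 2 stops darker.
Aperture: f/1.4 → f/2 → f/2.8.

f/2.8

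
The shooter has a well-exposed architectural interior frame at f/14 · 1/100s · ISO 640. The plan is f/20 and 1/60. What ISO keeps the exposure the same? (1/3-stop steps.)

Aperture: f/14 → f/16 → f/18 → f/20 — 1 stop narrower (darker).
Shutter speed: 1/100 → 1/80 → 1/60 — 2/3 stop longer (brighter).
Net change so far: 1/3 stop darker. Offset with the ISO: 640 → 800.

ISO 800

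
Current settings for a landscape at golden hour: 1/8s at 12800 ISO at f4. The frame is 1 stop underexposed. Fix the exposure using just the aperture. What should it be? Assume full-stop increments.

f/2.8

Underexposed by 1 stop → need 1 stop brighter.
Aperture: f/4 → f/2.8.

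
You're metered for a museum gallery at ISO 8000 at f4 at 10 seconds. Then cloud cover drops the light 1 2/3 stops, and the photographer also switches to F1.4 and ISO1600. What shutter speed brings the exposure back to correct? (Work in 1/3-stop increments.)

Scene light: 1 2/3 stops darker.
Aperture: f/4 → f/3.5 → f/3.2 → f/2.8 → f/2.5 → f/2.2 → f/2 → f/1.8 → f/1.6 → f/1.4 — 3 stops opened up (brighter).
ISO: 8000 → 6400 → 5000 → 4000 → 3200 → 2500 → 2000 → 1600 — 2 1/3 stops lower (darker).
Net so far: 1 stop darker. Shutter speed: 10 → 13 → 15 → 20.

20 s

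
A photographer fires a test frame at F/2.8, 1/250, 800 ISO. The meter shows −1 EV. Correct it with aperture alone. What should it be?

f/2

Underexposed by 1 stop → need 1 stop brighter.
Aperture: f/2.8 → f/2.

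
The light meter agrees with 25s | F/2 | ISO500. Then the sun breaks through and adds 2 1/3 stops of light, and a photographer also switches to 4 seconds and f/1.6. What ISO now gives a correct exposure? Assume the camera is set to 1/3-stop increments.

Scene light: 2 1/3 stops brighter.
Shutter speed: 25 → 20 → 15 → 13 → 10 → 8 → 6 → 5 → 4 — 2 2/3 stops faster (darker).
Aperture: f/2 → f/1.8 → f/1.6 — 2/3 stop opened up (brighter).
Net so far: 1/3 stop brighter. ISO: 500 → 400.

ISO 400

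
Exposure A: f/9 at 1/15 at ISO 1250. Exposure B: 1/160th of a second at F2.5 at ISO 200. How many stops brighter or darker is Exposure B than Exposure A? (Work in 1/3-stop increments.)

Aperture: f/9 → f/8 → f/7.1 → f/6.3 → f/5.6 → f/5 → f/4.5 → f/4 → f/3.5 → f/3.2 → f/2.8 → f/2.5 — 3 2/3 stops opened up (brighter).
Shutter speed: 1/15 → 1/20 → 1/25 → 1/30 → 1/40 → 1/50 → 1/60 → 1/80 → 1/100 → 1/125 → 1/160 — 3 1/3 stops faster (darker).
ISO: 1250 → 1000 → 800 → 640 → 500 → 400 → 320 → 250 → 200 — 2 2/3 stops lower (darker).
Net: +3 2/3 −3 1/3 −2 2/3 = −2 1/3 stops.

2 1/3 stops darker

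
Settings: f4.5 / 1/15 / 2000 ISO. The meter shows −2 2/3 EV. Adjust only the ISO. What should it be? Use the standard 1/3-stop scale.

Underexposed by 2 2/3 stops → need 2 2/3 stops brighter.
ISO: 2000 → 2500 → 3200 → 4000 → 5000 → 6400 → 8000 → 10000 → 12800.

ISO 12800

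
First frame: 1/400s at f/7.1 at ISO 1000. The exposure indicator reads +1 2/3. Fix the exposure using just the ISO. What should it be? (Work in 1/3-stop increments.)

Overexposed by 1 2/3 stops → need 1 2/3 stops darker.
ISO: 1000 → 800 → 640 → 500 → 400 → 320.

ISO 320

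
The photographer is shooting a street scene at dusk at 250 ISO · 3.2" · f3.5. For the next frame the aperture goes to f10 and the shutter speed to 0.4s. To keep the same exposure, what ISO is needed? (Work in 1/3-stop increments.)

ISO 16000

Aperture: f/3.5 → f/4 → f/4.5 → f/5 → f/5.6 → f/6.3 → f/7.1 → f/8 → f/9 → f/10 — 3 stops stopped down (darker).
Shutter speed: 3.2 → 2.5 → 2 → 1.6 → 1.3 → 1 → 0.8 → 0.6 → 0.5 → 0.4 — 3 stops faster (darker).
Net change so far: 6 stops darker. Offset with the ISO: 250 → 320 → 400 → 500 → 640 → 800 → 1000 → 1250 → 1600 → 2000 → 2500 → 3200 → 4000 → 5000 → 6400 → 8000 → 10000 → 12800 → 16000.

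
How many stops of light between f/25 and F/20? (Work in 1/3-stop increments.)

2/3 stop

f/25 → f/22 → f/20 — count the steps: 2 third-stops = 2/3 stop.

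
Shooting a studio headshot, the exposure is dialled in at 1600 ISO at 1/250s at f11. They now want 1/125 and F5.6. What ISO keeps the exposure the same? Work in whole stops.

Shutter speed: 1/250 → 1/125 — 1 stop longer (brighter).
Aperture: f/11 → f/8 → f/5.6 — 2 stops opened up (brighter).
Net change so far: 3 stops brighter. Offset with the ISO: 1600 → 800 → 400 → 200.

ISO 200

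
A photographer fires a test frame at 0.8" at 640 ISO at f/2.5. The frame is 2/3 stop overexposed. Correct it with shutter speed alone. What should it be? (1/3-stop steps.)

0.5 s

Overexposed by 2/3 stop → need 2/3 stop darker.
Shutter speed: 0.8 → 0.6 → 0.5.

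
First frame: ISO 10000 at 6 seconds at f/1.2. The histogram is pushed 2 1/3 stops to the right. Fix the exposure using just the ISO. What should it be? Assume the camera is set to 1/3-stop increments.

Overexposed by 2 1/3 stops → need 2 1/3 stops darker.
ISO: 10000 → 8000 → 6400 → 5000 → 4000 → 3200 → 2500 → 2000.

ISO 2000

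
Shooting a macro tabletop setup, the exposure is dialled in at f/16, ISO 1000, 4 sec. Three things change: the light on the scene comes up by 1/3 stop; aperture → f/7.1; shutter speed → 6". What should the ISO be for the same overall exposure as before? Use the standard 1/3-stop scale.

Scene light: 1/3 stop brighter.
Aperture: f/16 → f/14 → f/13 → f/11 → f/10 → f/9 → f/8 → f/7.1 — 2 1/3 stops larger aperture (brighter).
Shutter speed: 4 → 5 → 6 — 2/3 stop longer (brighter).
Net so far: 3 1/3 stops brighter. ISO: 1000 → 800 → 640 → 500 → 400 → 320 → 250 → 200 → 160 → 125 → 100.

ISO 100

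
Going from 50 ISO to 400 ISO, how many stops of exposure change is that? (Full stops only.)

50 → 100 → 200 → 400 — count the steps: 3 stops.

3 stops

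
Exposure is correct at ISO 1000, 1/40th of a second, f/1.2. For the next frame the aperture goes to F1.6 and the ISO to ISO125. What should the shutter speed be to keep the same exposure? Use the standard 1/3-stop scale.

Aperture: f/1.2 → f/1.4 → f/1.6 — 2/3 stop narrower (darker).
ISO: 1000 → 800 → 640 → 500 → 400 → 320 → 250 → 200 → 160 → 125 — 3 stops dropped (darker).
Net change so far: 3 2/3 stops darker. Offset with the shutter speed: 1/40 → 1/30 → 1/25 → 1/20 → 1/15 → 1/13 → 1/10 → 1/8 → 1/6 → 1/5 → 1/4 → 0.3.

0.3 s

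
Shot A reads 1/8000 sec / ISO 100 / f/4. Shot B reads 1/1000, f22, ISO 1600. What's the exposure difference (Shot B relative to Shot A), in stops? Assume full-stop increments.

2 stops brighter

Aperture: f/4 → f/5.6 → f/8 → f/11 → f/16 → f/22 — 5 stops stopped down (darker).
Shutter speed: 1/8000 → 1/4000 → 1/2000 → 1/1000 — 3 stops slower (brighter).
ISO: 100 → 200 → 400 → 800 → 1600 — 4 stops raised (brighter).
Net: −5 +3 +4 = +2 stops.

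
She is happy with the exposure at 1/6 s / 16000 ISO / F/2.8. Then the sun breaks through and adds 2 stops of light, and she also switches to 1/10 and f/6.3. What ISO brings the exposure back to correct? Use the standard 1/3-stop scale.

ISO 32000

Scene light: 2 stops brighter.
Shutter speed: 1/6 → 1/8 → 1/10 — 2/3 stop faster (darker).
Aperture: f/2.8 → f/3.2 → f/3.5 → f/4 → f/4.5 → f/5 → f/5.6 → f/6.3 — 2 1/3 stops stopped down (darker).
Net so far: 1 stop darker. ISO: 16000 → 20000 → 25600 → 32000.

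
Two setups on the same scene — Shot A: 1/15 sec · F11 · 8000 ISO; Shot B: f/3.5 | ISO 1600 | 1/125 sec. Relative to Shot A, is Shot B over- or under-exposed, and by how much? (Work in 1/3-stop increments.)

2 stops darker

Aperture: f/11 → f/10 → f/9 → f/8 → f/7.1 → f/6.3 → f/5.6 → f/5 → f/4.5 → f/4 → f/3.5 — 3 1/3 stops larger aperture (brighter).
Shutter speed: 1/15 → 1/20 → 1/25 → 1/30 → 1/40 → 1/50 → 1/60 → 1/80 → 1/100 → 1/125 — 3 stops faster (darker).
ISO: 8000 → 6400 → 5000 → 4000 → 3200 → 2500 → 2000 → 1600 — 2 1/3 stops lower (darker).
Net: +3 1/3 −3 −2 1/3 = −2 stops.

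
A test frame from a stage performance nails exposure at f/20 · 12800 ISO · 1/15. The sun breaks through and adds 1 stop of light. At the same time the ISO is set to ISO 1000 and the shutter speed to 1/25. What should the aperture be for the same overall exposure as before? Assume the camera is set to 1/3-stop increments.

f/6.3

Scene light: 1 stop brighter.
ISO: 12800 → 10000 → 8000 → 6400 → 5000 → 4000 → 3200 → 2500 → 2000 → 1600 → 1250 → 1000 — 3 2/3 stops dropped (darker).
Shutter speed: 1/15 → 1/20 → 1/25 — 2/3 stop faster (darker).
Net so far: 3 1/3 stops darker. Aperture: f/20 → f/18 → f/16 → f/14 → f/13 → f/11 → f/10 → f/9 → f/8 → f/7.1 → f/6.3.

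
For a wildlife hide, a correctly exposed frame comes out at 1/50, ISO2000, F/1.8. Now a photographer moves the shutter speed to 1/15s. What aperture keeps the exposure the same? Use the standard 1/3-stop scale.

Shutter speed: 1/50 → 1/40 → 1/30 → 1/25 → 1/20 → 1/15 — 1 2/3 stops longer (brighter).
Need 1 2/3 stops darker from the aperture: f/1.8 → f/2 → f/2.2 → f/2.5 → f/2.8 → f/3.2.

f/3.2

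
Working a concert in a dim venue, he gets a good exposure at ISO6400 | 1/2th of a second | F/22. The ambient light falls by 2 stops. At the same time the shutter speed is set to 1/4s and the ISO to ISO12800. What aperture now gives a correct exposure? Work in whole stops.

f/11

Scene light: 2 stops darker.
Shutter speed: 1/2 → 1/4 — 1 stop shorter (darker).
ISO: 6400 → 12800 — 1 stop higher (brighter).
Net so far: 2 stops darker. Aperture: f/22 → f/16 → f/11.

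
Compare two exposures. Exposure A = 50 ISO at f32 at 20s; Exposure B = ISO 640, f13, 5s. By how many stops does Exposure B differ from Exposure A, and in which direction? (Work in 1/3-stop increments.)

4 1/3 stops brighter

Aperture: f/32 → f/29 → f/25 → f/22 → f/20 → f/18 → f/16 → f/14 → f/13 — 2 2/3 stops opened up (brighter).
Shutter speed: 20 → 15 → 13 → 10 → 8 → 6 → 5 — 2 stops shorter (darker).
ISO: 50 → 64 → 80 → 100 → 125 → 160 → 200 → 250 → 320 → 400 → 500 → 640 — 3 2/3 stops higher (brighter).
Net: +2 2/3 −2 +3 2/3 = +4 1/3 stops.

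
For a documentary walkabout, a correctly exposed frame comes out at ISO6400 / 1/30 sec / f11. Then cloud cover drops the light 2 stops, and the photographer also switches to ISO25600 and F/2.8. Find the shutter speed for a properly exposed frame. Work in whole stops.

Scene light: 2 stops darker.
ISO: 6400 → 12800 → 25600 — 2 stops raised (brighter).
Aperture: f/11 → f/8 → f/5.6 → f/4 → f/2.8 — 4 stops opened up (brighter).
Net so far: 4 stops brighter. Shutter speed: 1/30 → 1/60 → 1/125 → 1/250 → 1/500.

1/500s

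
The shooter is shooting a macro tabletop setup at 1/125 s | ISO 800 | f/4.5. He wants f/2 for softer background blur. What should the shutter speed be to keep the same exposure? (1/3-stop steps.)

Aperture: f/4.5 → f/4 → f/3.5 → f/3.2 → f/2.8 → f/2.5 → f/2.2 → f/2 — 2 1/3 stops opened up (brighter).
Need 2 1/3 stops darker from the shutter speed: 1/125 → 1/160 → 1/200 → 1/250 → 1/320 → 1/400 → 1/500 → 1/640.

1/640s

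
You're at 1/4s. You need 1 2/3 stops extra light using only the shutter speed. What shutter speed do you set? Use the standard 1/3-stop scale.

Shutter speed: 1/4 → 0.3 → 0.4 → 0.5 → 0.6 → 0.8 — 1 2/3 stops longer (brighter).

0.8 s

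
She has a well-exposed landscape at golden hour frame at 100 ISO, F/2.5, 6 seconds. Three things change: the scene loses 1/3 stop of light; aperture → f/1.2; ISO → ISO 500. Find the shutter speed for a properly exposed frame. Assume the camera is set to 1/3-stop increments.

Scene light: 1/3 stop darker.
Aperture: f/2.5 → f/2.2 → f/2 → f/1.8 → f/1.6 → f/1.4 → f/1.2 — 2 stops opened up (brighter).
ISO: 100 → 125 → 160 → 200 → 250 → 320 → 400 → 500 — 2 1/3 stops raised (brighter).
Net so far: 4 stops brighter. Shutter speed: 6 → 5 → 4 → 3.2 → 2.5 → 2 → 1.6 → 1.3 → 1 → 0.8 → 0.6 → 0.5 → 0.4.

0.4 s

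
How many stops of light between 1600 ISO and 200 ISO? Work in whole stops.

1600 → 800 → 400 → 200 — count the steps: 3 stops.

3 stops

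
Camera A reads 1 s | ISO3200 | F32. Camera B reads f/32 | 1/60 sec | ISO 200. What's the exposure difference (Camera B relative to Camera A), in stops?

Aperture: unchanged.
Shutter speed: 1 → 1/2 → 1/4 → 1/8 → 1/15 → 1/30 → 1/60 — 6 stops shorter (darker).
ISO: 3200 → 1600 → 800 → 400 → 200 — 4 stops dropped (darker).
Net: −6 −4 = −10 stops.

10 stops darker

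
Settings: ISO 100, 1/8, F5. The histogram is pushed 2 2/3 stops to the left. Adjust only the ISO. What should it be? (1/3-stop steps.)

ISO 640

Underexposed by 2 2/3 stops → need 2 2/3 stops brighter.
ISO: 100 → 125 → 160 → 200 → 250 → 320 → 400 → 500 → 640.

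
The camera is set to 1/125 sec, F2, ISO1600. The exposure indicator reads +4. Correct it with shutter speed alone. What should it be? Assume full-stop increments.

Overexposed by 4 stops → need 4 stops darker.
Shutter speed: 1/125 → 1/250 → 1/500 → 1/1000 → 1/2000.

1/2000s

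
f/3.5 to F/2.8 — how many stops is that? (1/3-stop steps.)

2/3 stop

f/3.5 → f/3.2 → f/2.8 — count the steps: 2 third-stops = 2/3 stop.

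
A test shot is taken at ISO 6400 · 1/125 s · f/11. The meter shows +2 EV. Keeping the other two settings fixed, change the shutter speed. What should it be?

Overexposed by 2 stops → need 2 stops darker.
Shutter speed: 1/125 → 1/250 → 1/500.

1/500s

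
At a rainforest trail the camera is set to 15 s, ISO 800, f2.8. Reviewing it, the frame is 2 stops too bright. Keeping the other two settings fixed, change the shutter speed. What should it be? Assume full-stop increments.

4 s

Overexposed by 2 stops → need 2 stops darker.
Shutter speed: 15 → 8 → 4.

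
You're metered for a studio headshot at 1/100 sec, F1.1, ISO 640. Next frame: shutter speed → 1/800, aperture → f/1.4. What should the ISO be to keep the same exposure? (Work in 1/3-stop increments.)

Shutter speed: 1/100 → 1/125 → 1/160 → 1/200 → 1/250 → 1/320 → 1/400 → 1/500 → 1/640 → 1/800 — 3 stops faster (darker).
Aperture: f/1.1 → f/1.2 → f/1.4 — 2/3 stop stopped down (darker).
Net change so far: 3 2/3 stops darker. Offset with the ISO: 640 → 800 → 1000 → 1250 → 1600 → 2000 → 2500 → 3200 → 4000 → 5000 → 6400 → 8000.

ISO 8000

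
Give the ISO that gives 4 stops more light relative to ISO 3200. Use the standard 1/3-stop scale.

ISO: 3200 → 4000 → 5000 → 6400 → 8000 → 10000 → 12800 → 16000 → 20000 → 25600 → 32000 → 40000 → 51200 — 4 stops higher (brighter).

ISO 51200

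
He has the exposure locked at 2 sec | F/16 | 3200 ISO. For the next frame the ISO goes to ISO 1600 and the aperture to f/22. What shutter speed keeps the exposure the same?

ISO: 3200 → 1600 — 1 stop lower (darker).
Aperture: f/16 → f/22 — 1 stop narrower (darker).
Net change so far: 2 stops darker. Offset with the shutter speed: 2 → 4 → 8.

8 s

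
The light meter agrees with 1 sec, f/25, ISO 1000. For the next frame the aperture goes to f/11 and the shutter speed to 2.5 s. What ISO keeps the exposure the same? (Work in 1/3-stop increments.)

ISO 80

Aperture: f/25 → f/22 → f/20 → f/18 → f/16 → f/14 → f/13 → f/11 — 2 1/3 stops wider (brighter).
Shutter speed: 1 → 1.3 → 1.6 → 2 → 2.5 — 1 1/3 stops slower (brighter).
Net change so far: 3 2/3 stops brighter. Offset with the ISO: 1000 → 800 → 640 → 500 → 400 → 320 → 250 → 200 → 160 → 125 → 100 → 80.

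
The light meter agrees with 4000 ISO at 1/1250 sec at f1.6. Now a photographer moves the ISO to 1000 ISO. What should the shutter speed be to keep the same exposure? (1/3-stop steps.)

ISO: 4000 → 3200 → 2500 → 2000 → 1600 → 1250 → 1000 — 2 stops dropped (darker).
Need 2 stops brighter from the shutter speed: 1/1250 → 1/1000 → 1/800 → 1/640 → 1/500 → 1/400 → 1/320.

1/320s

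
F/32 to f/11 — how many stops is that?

3 stops

f/32 → f/22 → f/16 → f/11 — count the steps: 3 stops.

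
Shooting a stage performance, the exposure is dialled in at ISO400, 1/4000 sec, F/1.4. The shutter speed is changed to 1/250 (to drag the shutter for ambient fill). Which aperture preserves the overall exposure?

f/5.6

Shutter speed: 1/4000 → 1/2000 → 1/1000 → 1/500 → 1/250 — 4 stops slower (brighter).
Need 4 stops darker from the aperture: f/1.4 → f/2 → f/2.8 → f/4 → f/5.6.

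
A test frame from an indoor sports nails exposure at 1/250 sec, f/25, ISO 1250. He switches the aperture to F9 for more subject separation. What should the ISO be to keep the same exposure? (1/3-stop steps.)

Aperture: f/25 → f/22 → f/20 → f/18 → f/16 → f/14 → f/13 → f/11 → f/10 → f/9 — 3 stops larger aperture (brighter).
Need 3 stops darker from the ISO: 1250 → 1000 → 800 → 640 → 500 → 400 → 320 → 250 → 200 → 160.

ISO 160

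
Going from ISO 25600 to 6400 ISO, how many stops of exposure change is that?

25600 → 12800 → 6400 — count the steps: 2 stops.

2 stops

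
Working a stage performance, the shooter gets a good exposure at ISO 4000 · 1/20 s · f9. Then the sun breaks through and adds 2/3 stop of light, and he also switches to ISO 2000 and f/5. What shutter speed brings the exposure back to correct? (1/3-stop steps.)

Scene light: 2/3 stop brighter.
ISO: 4000 → 3200 → 2500 → 2000 — 1 stop lower (darker).
Aperture: f/9 → f/8 → f/7.1 → f/6.3 → f/5.6 → f/5 — 1 2/3 stops wider (brighter).
Net so far: 1 1/3 stops brighter. Shutter speed: 1/20 → 1/25 → 1/30 → 1/40 → 1/50.

1/50s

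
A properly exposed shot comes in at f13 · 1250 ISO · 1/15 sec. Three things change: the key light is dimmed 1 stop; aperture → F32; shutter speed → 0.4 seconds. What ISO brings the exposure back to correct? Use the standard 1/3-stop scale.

Scene light: 1 stop darker.
Aperture: f/13 → f/14 → f/16 → f/18 → f/20 → f/22 → f/25 → f/29 → f/32 — 2 2/3 stops stopped down (darker).
Shutter speed: 1/15 → 1/13 → 1/10 → 1/8 → 1/6 → 1/5 → 1/4 → 0.3 → 0.4 — 2 2/3 stops slower (brighter).
Net so far: 1 stop darker. ISO: 1250 → 1600 → 2000 → 2500.

ISO 2500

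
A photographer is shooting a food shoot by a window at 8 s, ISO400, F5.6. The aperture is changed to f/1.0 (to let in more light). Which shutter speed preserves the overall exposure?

1/4s

Aperture: f/5.6 → f/4 → f/2.8 → f/2 → f/1.4 → f/1.0 — 5 stops opened up (brighter).
Need 5 stops darker from the shutter speed: 8 → 4 → 2 → 1 → 1/2 → 1/4.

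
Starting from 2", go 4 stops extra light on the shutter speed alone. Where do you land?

30 s

Shutter speed: 2 → 4 → 8 → 15 → 30 — 4 stops longer (brighter).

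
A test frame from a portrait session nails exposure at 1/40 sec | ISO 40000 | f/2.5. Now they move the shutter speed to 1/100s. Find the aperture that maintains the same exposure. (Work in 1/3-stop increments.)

Shutter speed: 1/40 → 1/50 → 1/60 → 1/80 → 1/100 — 1 1/3 stops shorter (darker).
Need 1 1/3 stops brighter from the aperture: f/2.5 → f/2.2 → f/2 → f/1.8 → f/1.6.

f/1.6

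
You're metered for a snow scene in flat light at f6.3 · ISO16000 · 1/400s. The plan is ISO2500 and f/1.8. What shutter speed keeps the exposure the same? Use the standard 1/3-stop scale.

1/800s

ISO: 16000 → 12800 → 10000 → 8000 → 6400 → 5000 → 4000 → 3200 → 2500 — 2 2/3 stops lower (darker).
Aperture: f/6.3 → f/5.6 → f/5 → f/4.5 → f/4 → f/3.5 → f/3.2 → f/2.8 → f/2.5 → f/2.2 → f/2 → f/1.8 — 3 2/3 stops larger aperture (brighter).
Net change so far: 1 stop brighter. Offset with the shutter speed: 1/400 → 1/500 → 1/640 → 1/800.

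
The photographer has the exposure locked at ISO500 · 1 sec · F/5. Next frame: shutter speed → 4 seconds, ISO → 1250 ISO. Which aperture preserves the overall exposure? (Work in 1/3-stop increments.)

Shutter speed: 1 → 1.3 → 1.6 → 2 → 2.5 → 3.2 → 4 — 2 stops longer (brighter).
ISO: 500 → 640 → 800 → 1000 → 1250 — 1 1/3 stops raised (brighter).
Net change so far: 3 1/3 stops brighter. Offset with the aperture: f/5 → f/5.6 → f/6.3 → f/7.1 → f/8 → f/9 → f/10 → f/11 → f/13 → f/14 → f/16.

f/16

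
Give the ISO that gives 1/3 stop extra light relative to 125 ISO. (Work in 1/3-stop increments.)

ISO: 125 → 160 — 1/3 stop raised (brighter).

ISO 160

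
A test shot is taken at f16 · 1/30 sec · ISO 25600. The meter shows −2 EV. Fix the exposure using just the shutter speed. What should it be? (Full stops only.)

Underexposed by 2 stops → need 2 stops brighter.
Shutter speed: 1/30 → 1/15 → 1/8.

1/8s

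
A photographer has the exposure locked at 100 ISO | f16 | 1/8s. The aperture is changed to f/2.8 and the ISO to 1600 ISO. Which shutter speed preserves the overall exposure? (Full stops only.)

1/4000s

Aperture: f/16 → f/11 → f/8 → f/5.6 → f/4 → f/2.8 — 5 stops larger aperture (brighter).
ISO: 100 → 200 → 400 → 800 → 1600 — 4 stops raised (brighter).
Net change so far: 9 stops brighter. Offset with the shutter speed: 1/8 → 1/15 → 1/30 → 1/60 → 1/125 → 1/250 → 1/500 → 1/1000 → 1/2000 → 1/4000.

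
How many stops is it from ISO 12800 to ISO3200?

2 stops

12800 → 6400 → 3200 — count the steps: 2 stops.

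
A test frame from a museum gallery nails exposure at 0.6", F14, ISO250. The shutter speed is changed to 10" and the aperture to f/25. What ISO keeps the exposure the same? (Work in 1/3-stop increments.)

ISO 50

Shutter speed: 0.6 → 0.8 → 1 → 1.3 → 1.6 → 2 → 2.5 → 3.2 → 4 → 5 → 6 → 8 → 10 — 4 stops slower (brighter).
Aperture: f/14 → f/16 → f/18 → f/20 → f/22 → f/25 — 1 2/3 stops narrower (darker).
Net change so far: 2 1/3 stops brighter. Offset with the ISO: 250 → 200 → 160 → 125 → 100 → 80 → 64 → 50.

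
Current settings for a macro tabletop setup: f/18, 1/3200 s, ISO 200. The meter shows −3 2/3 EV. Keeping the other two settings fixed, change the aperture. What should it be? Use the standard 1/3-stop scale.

Underexposed by 3 2/3 stops → need 3 2/3 stops brighter.
Aperture: f/18 → f/16 → f/14 → f/13 → f/11 → f/10 → f/9 → f/8 → f/7.1 → f/6.3 → f/5.6 → f/5.

f/5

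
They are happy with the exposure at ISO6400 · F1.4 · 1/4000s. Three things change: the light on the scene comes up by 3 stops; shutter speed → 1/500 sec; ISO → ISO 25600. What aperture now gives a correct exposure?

Scene light: 3 stops brighter.
Shutter speed: 1/4000 → 1/2000 → 1/1000 → 1/500 — 3 stops slower (brighter).
ISO: 6400 → 12800 → 25600 — 2 stops higher (brighter).
Net so far: 8 stops brighter. Aperture: f/1.4 → f/2 → f/2.8 → f/4 → f/5.6 → f/8 → f/11 → f/16 → f/22.

f/22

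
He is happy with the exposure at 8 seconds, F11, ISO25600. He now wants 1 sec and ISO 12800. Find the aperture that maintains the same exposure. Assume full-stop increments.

f/2.8

Shutter speed: 8 → 4 → 2 → 1 — 3 stops shorter (darker).
ISO: 25600 → 12800 — 1 stop lower (darker).
Net change so far: 4 stops darker. Offset with the aperture: f/11 → f/8 → f/5.6 → f/4 → f/2.8.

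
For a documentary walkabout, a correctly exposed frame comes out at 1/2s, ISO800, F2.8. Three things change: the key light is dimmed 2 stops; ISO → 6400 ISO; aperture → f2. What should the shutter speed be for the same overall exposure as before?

1/8s

Scene light: 2 stops darker.
ISO: 800 → 1600 → 3200 → 6400 — 3 stops higher (brighter).
Aperture: f/2.8 → f/2 — 1 stop larger aperture (brighter).
Net so far: 2 stops brighter. Shutter speed: 1/2 → 1/4 → 1/8.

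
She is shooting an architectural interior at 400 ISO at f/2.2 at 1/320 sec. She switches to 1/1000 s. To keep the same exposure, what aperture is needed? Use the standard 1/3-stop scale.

f/1.2

Shutter speed: 1/320 → 1/400 → 1/500 → 1/640 → 1/800 → 1/1000 — 1 2/3 stops shorter (darker).
Need 1 2/3 stops brighter from the aperture: f/2.2 → f/2 → f/1.8 → f/1.6 → f/1.4 → f/1.2.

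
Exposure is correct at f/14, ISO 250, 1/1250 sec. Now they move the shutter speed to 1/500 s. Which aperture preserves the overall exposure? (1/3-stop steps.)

f/22

Shutter speed: 1/1250 → 1/1000 → 1/800 → 1/640 → 1/500 — 1 1/3 stops slower (brighter).
Need 1 1/3 stops darker from the aperture: f/14 → f/16 → f/18 → f/20 → f/22.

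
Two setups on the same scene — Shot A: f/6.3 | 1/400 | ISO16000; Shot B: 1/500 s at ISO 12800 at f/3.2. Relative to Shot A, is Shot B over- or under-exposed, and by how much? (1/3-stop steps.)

1 1/3 stops brighter

Aperture: f/6.3 → f/5.6 → f/5 → f/4.5 → f/4 → f/3.5 → f/3.2 — 2 stops wider (brighter).
Shutter speed: 1/400 → 1/500 — 1/3 stop faster (darker).
ISO: 16000 → 12800 — 1/3 stop lower (darker).
Net: +2 −1/3 −1/3 = +1 1/3 stops.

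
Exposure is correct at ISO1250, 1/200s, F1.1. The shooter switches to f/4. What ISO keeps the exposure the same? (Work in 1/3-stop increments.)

Aperture: f/1.1 → f/1.2 → f/1.4 → f/1.6 → f/1.8 → f/2 → f/2.2 → f/2.5 → f/2.8 → f/3.2 → f/3.5 → f/4 — 3 2/3 stops stopped down (darker).
Need 3 2/3 stops brighter from the ISO: 1250 → 1600 → 2000 → 2500 → 3200 → 4000 → 5000 → 6400 → 8000 → 10000 → 12800 → 16000.

ISO 16000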